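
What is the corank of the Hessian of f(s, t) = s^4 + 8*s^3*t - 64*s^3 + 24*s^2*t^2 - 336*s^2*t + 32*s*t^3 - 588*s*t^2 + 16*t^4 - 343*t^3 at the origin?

Hessian at 0 has rank 0.

2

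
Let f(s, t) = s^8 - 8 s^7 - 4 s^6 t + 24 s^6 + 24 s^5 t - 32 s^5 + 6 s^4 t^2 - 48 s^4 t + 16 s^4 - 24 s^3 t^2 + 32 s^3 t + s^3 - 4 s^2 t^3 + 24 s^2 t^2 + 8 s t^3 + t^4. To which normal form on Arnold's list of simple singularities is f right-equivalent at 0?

The Hessian of f at 0 has rank 0. Corank 2; j^3 = s^3 is a perfect cube, so E-series; the 4-jet and mu = 6 give E_6.

E6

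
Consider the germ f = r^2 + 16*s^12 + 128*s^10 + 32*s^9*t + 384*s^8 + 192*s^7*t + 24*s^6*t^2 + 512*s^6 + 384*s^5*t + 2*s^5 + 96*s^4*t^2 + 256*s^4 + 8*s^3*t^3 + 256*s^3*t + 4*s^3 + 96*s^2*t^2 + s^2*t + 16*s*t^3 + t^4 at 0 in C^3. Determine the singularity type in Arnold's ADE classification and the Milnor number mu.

Type D5, Milnor number mu = 5.

The Hessian of f at 0 has rank 1. Corank 2; j^3 = s^2*(4*s + t) has shape L^2 M (L != M), so D-series; mu = 5 gives D_5.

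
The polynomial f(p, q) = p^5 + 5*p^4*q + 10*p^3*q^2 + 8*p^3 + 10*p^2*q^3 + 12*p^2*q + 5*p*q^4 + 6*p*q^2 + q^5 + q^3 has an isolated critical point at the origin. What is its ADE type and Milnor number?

Type E_{8}, Milnor number mu = 8.

The Hessian of f at 0 has rank 0. Corank 2; j^3 = (2*p + q)^3 is a perfect cube, so E-series; the 5-jet and mu = 8 give E_8.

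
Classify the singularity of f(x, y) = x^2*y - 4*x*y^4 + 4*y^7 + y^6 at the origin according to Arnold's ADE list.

D7

The Hessian of f at 0 has rank 0. Corank 2; j^3 = x^2*y has shape L^2 M (L != M), so D-series; mu = 7 gives D_7.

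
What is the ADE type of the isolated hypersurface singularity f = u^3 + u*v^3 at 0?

E_{7}

The Hessian of f at 0 is [[0, 0], [0, 0]] with rank 0, so corank 2. A Groebner basis of the Jacobian ideal J(f) in C{u,v} is {u^3, u*v^2, 3*u^2 + v^3}; counting standard monomials gives mu = 7. Corank 2; j^3 = u^3 is a perfect cube, so E-series; the 4-jet and mu = 7 give E_7.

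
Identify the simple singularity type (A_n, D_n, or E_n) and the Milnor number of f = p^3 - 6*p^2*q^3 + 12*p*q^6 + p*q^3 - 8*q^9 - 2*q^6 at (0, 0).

Type E7, Milnor number mu = 7.

The Hessian of f at 0 has rank 0. Corank 2; j^3 = p^3 is a perfect cube, so E-series; the 4-jet and mu = 7 give E_7.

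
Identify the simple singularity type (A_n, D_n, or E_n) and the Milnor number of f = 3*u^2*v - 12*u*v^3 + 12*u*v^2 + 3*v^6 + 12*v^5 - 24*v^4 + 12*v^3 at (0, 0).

Type D7, Milnor number mu = 7.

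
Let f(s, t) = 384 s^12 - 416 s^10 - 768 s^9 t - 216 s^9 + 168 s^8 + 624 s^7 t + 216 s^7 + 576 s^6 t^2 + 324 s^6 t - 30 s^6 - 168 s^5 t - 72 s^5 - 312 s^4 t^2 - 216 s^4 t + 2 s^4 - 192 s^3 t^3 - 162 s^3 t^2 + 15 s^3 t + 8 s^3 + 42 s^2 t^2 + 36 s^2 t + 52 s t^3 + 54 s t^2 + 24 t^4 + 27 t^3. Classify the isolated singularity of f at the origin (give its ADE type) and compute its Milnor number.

Type E7, Milnor number mu = 7.

The Hessian of f at 0 is [[0, 0], [0, 0]] with rank 0, so corank 2. A Groebner basis of the Jacobian ideal J(f) in C{s,t} is {768*s^2 + 2304*s*t + t^4 + 8*t^3 + 1728*t^2, s^3 + 252*s^2 + 756*s*t + 6*t^3 + 567*t^2, s^2*t - 104*s^2 - 312*s*t - 10*t^3/3 - 234*t^2, 32*s^2 + s*t^2 + 96*s*t + 11*t^3/6 + 72*t^2}; counting standard monomials gives mu = 7. Corank 2; j^3 = (2*s + 3*t)^3 is a perfect cube, so E-series; the 4-jet and mu = 7 give E_7.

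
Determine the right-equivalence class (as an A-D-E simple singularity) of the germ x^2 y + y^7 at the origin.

The Hessian of f at 0 has rank 0. Corank 2; j^3 = x^2*y has shape L^2 M (L != M), so D-series; mu = 8 gives D_8.

D_8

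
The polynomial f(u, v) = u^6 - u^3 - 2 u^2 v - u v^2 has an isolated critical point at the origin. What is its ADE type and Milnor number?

The Hessian of f at 0 is [[0, 0], [0, 0]] with rank 0, so corank 2. A Groebner basis of the Jacobian ideal J(f) in C{u,v} is {u*v/6 + v^5 + v^2/6, u*v^2 + v^3, u^2 + u*v}; counting standard monomials gives mu = 7. Corank 2; j^3 = -u*(u + v)^2 has shape L^2 M (L != M), so D-series; mu = 7 gives D_7.

Type D_{7}, Milnor number mu = 7.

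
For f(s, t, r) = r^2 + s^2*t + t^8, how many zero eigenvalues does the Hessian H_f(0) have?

2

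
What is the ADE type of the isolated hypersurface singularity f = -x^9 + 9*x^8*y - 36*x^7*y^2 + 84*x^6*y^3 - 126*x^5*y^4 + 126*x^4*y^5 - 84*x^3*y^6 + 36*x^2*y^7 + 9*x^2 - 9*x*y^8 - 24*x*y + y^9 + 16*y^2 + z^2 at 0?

A_8

The Hessian of f at 0 is [[18, -24, 0], [-24, 32, 0], [0, 0, 2]] with rank 2, so corank 1. A Groebner basis of the Jacobian ideal J(f) in C{x,y,z} is {y^8, x - 4*y/3, z}; counting standard monomials gives mu = 8. Corank 1: A-series; mu = 8 gives A_8.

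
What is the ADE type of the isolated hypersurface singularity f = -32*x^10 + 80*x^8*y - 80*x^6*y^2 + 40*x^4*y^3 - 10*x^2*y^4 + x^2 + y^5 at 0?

A4

The Hessian of f at 0 is [[2, 0], [0, 0]] with rank 1, so corank 1. A Groebner basis of the Jacobian ideal J(f) in C{x,y} is {y^4, x}; counting standard monomials gives mu = 4. Corank 1: A-series; mu = 4 gives A_4.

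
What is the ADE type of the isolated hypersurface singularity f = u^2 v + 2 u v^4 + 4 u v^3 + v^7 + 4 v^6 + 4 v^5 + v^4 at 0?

D_5

The Hessian of f at 0 has rank 0. Corank 2; j^3 = u^2*v has shape L^2 M (L != M), so D-series; mu = 5 gives D_5.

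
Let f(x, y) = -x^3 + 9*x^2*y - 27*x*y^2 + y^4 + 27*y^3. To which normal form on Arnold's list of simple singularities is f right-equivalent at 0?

The Hessian of f at 0 has rank 0. Corank 2; j^3 = -(x - 3*y)^3 is a perfect cube, so E-series; the 4-jet and mu = 6 give E_6.

E6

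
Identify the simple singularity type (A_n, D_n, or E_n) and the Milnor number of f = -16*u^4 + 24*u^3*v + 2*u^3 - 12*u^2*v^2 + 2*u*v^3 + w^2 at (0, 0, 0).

The Hessian of f at 0 has rank 1. Corank 2; j^3 = 2*u^3 is a perfect cube, so E-series; the 4-jet and mu = 7 give E_7.

Type E7, Milnor number mu = 7.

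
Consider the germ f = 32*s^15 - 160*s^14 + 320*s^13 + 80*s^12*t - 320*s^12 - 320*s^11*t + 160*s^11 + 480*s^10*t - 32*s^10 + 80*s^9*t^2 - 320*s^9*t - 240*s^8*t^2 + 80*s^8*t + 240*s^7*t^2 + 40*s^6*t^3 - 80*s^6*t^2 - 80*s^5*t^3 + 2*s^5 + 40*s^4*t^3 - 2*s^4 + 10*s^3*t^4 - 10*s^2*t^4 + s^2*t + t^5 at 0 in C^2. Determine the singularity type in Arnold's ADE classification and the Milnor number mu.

The Hessian of f at 0 has rank 0. Corank 2; j^3 = s^2*t has shape L^2 M (L != M), so D-series; mu = 6 gives D_6.

Type D_6, Milnor number mu = 6.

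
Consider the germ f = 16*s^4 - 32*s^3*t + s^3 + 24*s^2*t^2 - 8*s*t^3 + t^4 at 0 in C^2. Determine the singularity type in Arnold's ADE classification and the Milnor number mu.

Type E6, Milnor number mu = 6.

The Hessian of f at 0 is [[0, 0], [0, 0]] with rank 0, so corank 2. A Groebner basis of the Jacobian ideal J(f) in C{s,t} is {t^4, s*t^2 - t^3/6, s^2}; counting standard monomials gives mu = 6. Corank 2; j^3 = s^3 is a perfect cube, so E-series; the 4-jet and mu = 6 give E_6.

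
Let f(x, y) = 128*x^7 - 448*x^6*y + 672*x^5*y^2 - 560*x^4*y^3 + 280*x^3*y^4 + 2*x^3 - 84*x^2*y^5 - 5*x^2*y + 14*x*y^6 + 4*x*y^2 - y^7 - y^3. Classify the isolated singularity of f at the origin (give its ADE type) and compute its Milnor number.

Type D8, Milnor number mu = 8.

The Hessian of f at 0 is [[0, 0], [0, 0]] with rank 0, so corank 2. A Groebner basis of the Jacobian ideal J(f) in C{x,y} is {-x*y/14 + y^6 + y^2/14, x*y^2 - y^3, x^2 - 3*x*y/2 + y^2/2}; counting standard monomials gives mu = 8. Corank 2; j^3 = (x - y)^2*(2*x - y) has shape L^2 M (L != M), so D-series; mu = 8 gives D_8.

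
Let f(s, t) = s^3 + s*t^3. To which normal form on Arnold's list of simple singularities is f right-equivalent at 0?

The Hessian of f at 0 has rank 0. Corank 2; j^3 = s^3 is a perfect cube, so E-series; the 4-jet and mu = 7 give E_7.

E7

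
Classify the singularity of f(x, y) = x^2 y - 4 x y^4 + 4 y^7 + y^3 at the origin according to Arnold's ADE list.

The Hessian of f at 0 is [[0, 0], [0, 0]] with rank 0, so corank 2. A Groebner basis of the Jacobian ideal J(f) in C{x,y} is {y^3, x^2 + 3*y^2, x*y}; counting standard monomials gives mu = 4. Corank 2; j^3 = y*(x^2 + y^2) splits into three distinct lines over C (the quadratic factor has nonzero discriminant), so D_4.

D_{4}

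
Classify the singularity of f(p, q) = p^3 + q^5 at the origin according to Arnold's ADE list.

The Hessian of f at 0 is [[0, 0], [0, 0]] with rank 0, so corank 2. A Groebner basis of the Jacobian ideal J(f) in C{p,q} is {q^4, p^2}; counting standard monomials gives mu = 8. Corank 2; j^3 = p^3 is a perfect cube, so E-series; the 5-jet and mu = 8 give E_8.

E_8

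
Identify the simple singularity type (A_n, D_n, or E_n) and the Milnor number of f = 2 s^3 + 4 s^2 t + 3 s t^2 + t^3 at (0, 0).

Type D4, Milnor number mu = 4.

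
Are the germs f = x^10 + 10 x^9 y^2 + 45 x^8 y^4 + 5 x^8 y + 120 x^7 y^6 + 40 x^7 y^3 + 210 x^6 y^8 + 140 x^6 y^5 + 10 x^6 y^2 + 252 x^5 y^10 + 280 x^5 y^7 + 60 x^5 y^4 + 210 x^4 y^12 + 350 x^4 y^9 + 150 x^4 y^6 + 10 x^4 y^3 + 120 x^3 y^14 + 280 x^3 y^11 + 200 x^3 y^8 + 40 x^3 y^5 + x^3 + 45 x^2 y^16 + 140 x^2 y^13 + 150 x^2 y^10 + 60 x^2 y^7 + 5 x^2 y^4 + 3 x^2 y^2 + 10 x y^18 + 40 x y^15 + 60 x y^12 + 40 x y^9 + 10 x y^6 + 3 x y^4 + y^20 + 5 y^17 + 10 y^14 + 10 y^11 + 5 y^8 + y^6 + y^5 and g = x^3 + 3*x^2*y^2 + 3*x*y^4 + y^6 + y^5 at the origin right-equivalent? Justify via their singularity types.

The Hessian of f at 0 has rank 0. Corank 2; j^3 = x^3 is a perfect cube, so E-series; the 5-jet and mu = 8 give E_8. The Hessian of g at 0 has rank 0. Corank 2; j^3 = x^3 is a perfect cube, so E-series; the 5-jet and mu = 8 give E_8. Both have type E_8, hence right-equivalent.

Yes.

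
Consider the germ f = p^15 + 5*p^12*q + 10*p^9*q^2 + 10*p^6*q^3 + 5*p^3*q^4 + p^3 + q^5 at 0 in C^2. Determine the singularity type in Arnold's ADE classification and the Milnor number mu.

The Hessian of f at 0 has rank 0. Corank 2; j^3 = p^3 is a perfect cube, so E-series; the 5-jet and mu = 8 give E_8.

Type E8, Milnor number mu = 8.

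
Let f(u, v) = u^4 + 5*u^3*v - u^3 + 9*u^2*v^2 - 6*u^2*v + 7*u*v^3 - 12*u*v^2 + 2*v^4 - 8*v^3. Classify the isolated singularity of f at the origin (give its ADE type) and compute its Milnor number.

Type E7, Milnor number mu = 7.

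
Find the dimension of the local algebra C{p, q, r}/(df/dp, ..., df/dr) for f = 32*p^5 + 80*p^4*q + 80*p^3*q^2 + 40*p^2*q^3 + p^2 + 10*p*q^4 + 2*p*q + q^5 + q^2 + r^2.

The Hessian of f at 0 has rank 2. Corank 1: A-series; mu = 4 gives A_4.

4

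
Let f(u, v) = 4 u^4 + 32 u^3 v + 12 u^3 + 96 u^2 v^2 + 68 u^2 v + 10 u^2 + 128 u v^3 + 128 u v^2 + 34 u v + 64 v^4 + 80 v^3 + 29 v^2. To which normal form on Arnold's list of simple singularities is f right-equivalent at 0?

A1

The Hessian of f at 0 has rank 2. Corank 0: nondegenerate Morse point, so A_1.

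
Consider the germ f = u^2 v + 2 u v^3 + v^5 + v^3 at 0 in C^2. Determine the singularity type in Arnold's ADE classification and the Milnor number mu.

Type D4, Milnor number mu = 4.

The Hessian of f at 0 has rank 0. Corank 2; j^3 = v*(u^2 + v^2) splits into three distinct lines over C (the quadratic factor has nonzero discriminant), so D_4.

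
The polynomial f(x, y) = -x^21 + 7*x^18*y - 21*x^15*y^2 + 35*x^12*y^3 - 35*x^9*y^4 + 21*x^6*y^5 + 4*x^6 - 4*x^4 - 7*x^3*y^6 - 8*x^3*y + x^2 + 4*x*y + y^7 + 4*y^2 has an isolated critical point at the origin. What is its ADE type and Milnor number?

Type A6, Milnor number mu = 6.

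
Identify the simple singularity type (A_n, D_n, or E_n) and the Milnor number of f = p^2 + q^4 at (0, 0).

Type A_{3}, Milnor number mu = 3.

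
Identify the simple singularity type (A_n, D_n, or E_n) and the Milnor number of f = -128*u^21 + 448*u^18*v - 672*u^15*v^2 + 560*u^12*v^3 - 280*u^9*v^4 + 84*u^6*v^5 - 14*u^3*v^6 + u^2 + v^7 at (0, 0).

The Hessian of f at 0 has rank 1. Corank 1: A-series; mu = 6 gives A_6.

Type A_6, Milnor number mu = 6.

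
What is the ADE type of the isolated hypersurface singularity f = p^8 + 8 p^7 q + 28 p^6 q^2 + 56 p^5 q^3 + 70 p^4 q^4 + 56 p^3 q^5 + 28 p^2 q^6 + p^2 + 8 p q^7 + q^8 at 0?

The Hessian of f at 0 has rank 1. Corank 1: A-series; mu = 7 gives A_7.

A_7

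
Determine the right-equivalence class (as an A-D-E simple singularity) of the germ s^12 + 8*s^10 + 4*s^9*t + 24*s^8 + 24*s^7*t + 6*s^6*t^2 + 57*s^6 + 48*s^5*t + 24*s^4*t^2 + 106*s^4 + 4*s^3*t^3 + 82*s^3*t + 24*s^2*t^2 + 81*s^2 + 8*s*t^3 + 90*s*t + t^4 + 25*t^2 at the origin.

The Hessian of f at 0 is [[162, 90], [90, 50]] with rank 1, so corank 1. A Groebner basis of the Jacobian ideal J(f) in C{s,t} is {t^3, s + 5*t/9}; counting standard monomials gives mu = 3. Corank 1: A-series; mu = 3 gives A_3.

A3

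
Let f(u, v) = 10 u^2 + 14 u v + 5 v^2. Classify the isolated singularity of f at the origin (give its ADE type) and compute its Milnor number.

The Hessian of f at 0 has rank 2. Corank 0: nondegenerate Morse point, so A_1.

Type A_{1}, Milnor number mu = 1.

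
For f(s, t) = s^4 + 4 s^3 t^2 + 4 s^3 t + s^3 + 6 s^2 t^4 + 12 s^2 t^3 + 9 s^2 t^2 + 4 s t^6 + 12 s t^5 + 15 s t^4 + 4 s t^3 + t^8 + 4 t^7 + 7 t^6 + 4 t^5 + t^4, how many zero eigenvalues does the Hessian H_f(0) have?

Hessian at 0 has rank 0.

2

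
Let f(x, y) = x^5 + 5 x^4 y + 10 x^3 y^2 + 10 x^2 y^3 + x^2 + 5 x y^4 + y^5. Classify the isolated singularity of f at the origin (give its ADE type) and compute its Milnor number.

Type A4, Milnor number mu = 4.

The Hessian of f at 0 has rank 1. Corank 1: A-series; mu = 4 gives A_4.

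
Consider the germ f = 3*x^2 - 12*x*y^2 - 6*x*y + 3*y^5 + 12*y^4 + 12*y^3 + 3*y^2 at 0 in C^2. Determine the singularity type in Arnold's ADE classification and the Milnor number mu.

Type A_4, Milnor number mu = 4.

The Hessian of f at 0 has rank 1. Corank 1: A-series; mu = 4 gives A_4.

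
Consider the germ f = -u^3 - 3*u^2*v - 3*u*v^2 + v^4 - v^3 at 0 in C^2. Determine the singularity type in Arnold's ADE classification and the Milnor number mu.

The Hessian of f at 0 has rank 0. Corank 2; j^3 = -(u + v)^3 is a perfect cube, so E-series; the 4-jet and mu = 6 give E_6.

Type E_6, Milnor number mu = 6.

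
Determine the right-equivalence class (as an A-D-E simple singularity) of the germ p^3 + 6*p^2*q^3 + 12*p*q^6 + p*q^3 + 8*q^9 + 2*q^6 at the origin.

E7

The Hessian of f at 0 has rank 0. Corank 2; j^3 = p^3 is a perfect cube, so E-series; the 4-jet and mu = 7 give E_7.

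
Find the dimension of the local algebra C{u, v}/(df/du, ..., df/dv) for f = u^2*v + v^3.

4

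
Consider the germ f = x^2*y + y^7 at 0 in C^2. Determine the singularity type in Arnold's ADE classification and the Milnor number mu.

The Hessian of f at 0 is [[0, 0], [0, 0]] with rank 0, so corank 2. A Groebner basis of the Jacobian ideal J(f) in C{x,y} is {x^2/7 + y^6, x^3, x*y}; counting standard monomials gives mu = 8. Corank 2; j^3 = x^2*y has shape L^2 M (L != M), so D-series; mu = 8 gives D_8.

Type D_8, Milnor number mu = 8.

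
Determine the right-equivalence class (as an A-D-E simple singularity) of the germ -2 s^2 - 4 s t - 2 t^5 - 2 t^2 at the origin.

A4

The Hessian of f at 0 has rank 1. Corank 1: A-series; mu = 4 gives A_4.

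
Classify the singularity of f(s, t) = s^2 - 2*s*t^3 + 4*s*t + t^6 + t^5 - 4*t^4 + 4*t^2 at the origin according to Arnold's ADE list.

A_4

The Hessian of f at 0 is [[2, 4], [4, 8]] with rank 1, so corank 1. A Groebner basis of the Jacobian ideal J(f) in C{s,t} is {-s + t^3 - 2*t, s^2 - 4*t^2, s*t + 2*t^2}; counting standard monomials gives mu = 4. Corank 1: A-series; mu = 4 gives A_4.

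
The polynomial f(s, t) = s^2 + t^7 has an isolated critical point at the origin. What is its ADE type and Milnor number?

The Hessian of f at 0 has rank 1. Corank 1: A-series; mu = 6 gives A_6.

Type A6, Milnor number mu = 6.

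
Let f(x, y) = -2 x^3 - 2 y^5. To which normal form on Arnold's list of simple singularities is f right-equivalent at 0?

The Hessian of f at 0 has rank 0. Corank 2; j^3 = -2*x^3 is a perfect cube, so E-series; the 5-jet and mu = 8 give E_8.

E_{8}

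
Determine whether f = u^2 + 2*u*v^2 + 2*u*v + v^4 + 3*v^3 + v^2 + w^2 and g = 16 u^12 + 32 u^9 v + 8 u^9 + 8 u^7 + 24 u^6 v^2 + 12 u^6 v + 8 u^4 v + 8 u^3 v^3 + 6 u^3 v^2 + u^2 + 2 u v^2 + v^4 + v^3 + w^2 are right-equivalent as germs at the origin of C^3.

Yes.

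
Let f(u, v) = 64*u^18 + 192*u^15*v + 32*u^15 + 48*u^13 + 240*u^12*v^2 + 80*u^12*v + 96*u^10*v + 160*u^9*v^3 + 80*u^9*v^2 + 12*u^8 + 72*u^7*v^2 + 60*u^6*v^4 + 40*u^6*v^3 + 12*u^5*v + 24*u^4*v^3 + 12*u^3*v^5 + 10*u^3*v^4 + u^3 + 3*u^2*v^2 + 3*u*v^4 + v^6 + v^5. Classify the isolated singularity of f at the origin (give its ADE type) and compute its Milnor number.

Type E8, Milnor number mu = 8.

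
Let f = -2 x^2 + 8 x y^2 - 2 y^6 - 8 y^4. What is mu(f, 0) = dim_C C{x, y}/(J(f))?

5

The Hessian of f at 0 is [[-4, 0], [0, 0]] with rank 1, so corank 1. A Groebner basis of the Jacobian ideal J(f) in C{x,y} is {x^3, x^2*y, -x/2 + y^2}; counting standard monomials gives mu = 5. Corank 1: A-series; mu = 5 gives A_5.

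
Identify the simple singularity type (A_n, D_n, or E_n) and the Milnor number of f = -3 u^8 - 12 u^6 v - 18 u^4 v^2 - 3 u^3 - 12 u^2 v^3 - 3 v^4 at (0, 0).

The Hessian of f at 0 has rank 0. Corank 2; j^3 = -3*u^3 is a perfect cube, so E-series; the 4-jet and mu = 6 give E_6.

Type E6, Milnor number mu = 6.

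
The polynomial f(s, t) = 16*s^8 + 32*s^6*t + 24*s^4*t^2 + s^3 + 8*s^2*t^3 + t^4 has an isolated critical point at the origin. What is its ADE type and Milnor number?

The Hessian of f at 0 is [[0, 0], [0, 0]] with rank 0, so corank 2. A Groebner basis of the Jacobian ideal J(f) in C{s,t} is {t^3, s^2}; counting standard monomials gives mu = 6. Corank 2; j^3 = s^3 is a perfect cube, so E-series; the 4-jet and mu = 6 give E_6.

Type E_6, Milnor number mu = 6.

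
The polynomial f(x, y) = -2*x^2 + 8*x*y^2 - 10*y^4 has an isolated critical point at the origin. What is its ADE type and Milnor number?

Type A_{3}, Milnor number mu = 3.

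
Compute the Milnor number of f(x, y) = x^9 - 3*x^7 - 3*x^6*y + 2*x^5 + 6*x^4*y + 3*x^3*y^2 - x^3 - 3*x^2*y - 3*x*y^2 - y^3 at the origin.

8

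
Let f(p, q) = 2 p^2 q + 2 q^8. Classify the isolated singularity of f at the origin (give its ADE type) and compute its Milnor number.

Type D9, Milnor number mu = 9.

The Hessian of f at 0 has rank 0. Corank 2; j^3 = 2*p^2*q has shape L^2 M (L != M), so D-series; mu = 9 gives D_9.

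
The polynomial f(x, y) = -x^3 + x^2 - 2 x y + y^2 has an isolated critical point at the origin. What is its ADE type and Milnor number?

The Hessian of f at 0 has rank 1. Corank 1: A-series; mu = 2 gives A_2.

Type A_2, Milnor number mu = 2.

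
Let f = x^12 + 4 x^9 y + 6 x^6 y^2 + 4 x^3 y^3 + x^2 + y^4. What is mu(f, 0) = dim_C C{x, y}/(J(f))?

The Hessian of f at 0 has rank 1. Corank 1: A-series; mu = 3 gives A_3.

3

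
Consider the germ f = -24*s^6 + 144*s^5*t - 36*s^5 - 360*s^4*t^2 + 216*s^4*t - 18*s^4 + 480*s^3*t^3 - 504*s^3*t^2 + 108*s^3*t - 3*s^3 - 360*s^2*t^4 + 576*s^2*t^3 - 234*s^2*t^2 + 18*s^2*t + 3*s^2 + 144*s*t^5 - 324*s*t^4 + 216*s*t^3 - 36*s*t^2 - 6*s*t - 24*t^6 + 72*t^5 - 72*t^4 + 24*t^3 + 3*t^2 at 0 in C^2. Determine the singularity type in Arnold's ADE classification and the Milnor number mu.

The Hessian of f at 0 has rank 1. Corank 1: A-series; mu = 2 gives A_2.

Type A_{2}, Milnor number mu = 2.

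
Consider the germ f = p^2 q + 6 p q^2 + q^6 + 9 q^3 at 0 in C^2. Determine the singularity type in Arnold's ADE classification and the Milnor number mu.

The Hessian of f at 0 is [[0, 0], [0, 0]] with rank 0, so corank 2. A Groebner basis of the Jacobian ideal J(f) in C{p,q} is {p^2/6 + q^5 - 3*q^2/2, p^3 + 27*q^3, p*q + 3*q^2}; counting standard monomials gives mu = 7. Corank 2; j^3 = q*(p + 3*q)^2 has shape L^2 M (L != M), so D-series; mu = 7 gives D_7.

Type D_7, Milnor number mu = 7.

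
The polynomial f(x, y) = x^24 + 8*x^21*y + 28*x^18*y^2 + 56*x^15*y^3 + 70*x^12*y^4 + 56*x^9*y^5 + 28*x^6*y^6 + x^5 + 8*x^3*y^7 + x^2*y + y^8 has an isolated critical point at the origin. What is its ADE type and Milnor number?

Type D_{9}, Milnor number mu = 9.

The Hessian of f at 0 is [[0, 0], [0, 0]] with rank 0, so corank 2. A Groebner basis of the Jacobian ideal J(f) in C{x,y} is {x^2/8 + y^7, x^3, x*y}; counting standard monomials gives mu = 9. Corank 2; j^3 = x^2*y has shape L^2 M (L != M), so D-series; mu = 9 gives D_9.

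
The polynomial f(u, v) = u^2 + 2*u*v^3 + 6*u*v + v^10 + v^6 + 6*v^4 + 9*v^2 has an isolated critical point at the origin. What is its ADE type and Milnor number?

Type A_{9}, Milnor number mu = 9.

The Hessian of f at 0 is [[2, 6], [6, 18]] with rank 1, so corank 1. A Groebner basis of the Jacobian ideal J(f) in C{u,v} is {u^3 + 9*u^2*v + 27*u*v^2 - 27*u - 81*v, u + v^3 + 3*v}; counting standard monomials gives mu = 9. Corank 1: A-series; mu = 9 gives A_9.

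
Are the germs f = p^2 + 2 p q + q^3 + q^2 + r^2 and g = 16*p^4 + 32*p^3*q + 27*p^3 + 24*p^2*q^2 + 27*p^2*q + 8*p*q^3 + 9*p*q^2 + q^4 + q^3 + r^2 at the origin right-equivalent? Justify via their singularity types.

No.

The Hessian of f at 0 is [[2, 2, 0], [2, 2, 0], [0, 0, 2]] with rank 2, so corank 1. A Groebner basis of the Jacobian ideal J(f) in C{p,q,r} is {q^2, p + q, r}; counting standard monomials gives mu = 2. Corank 1: A-series; mu = 2 gives A_2. The Hessian of g at 0 is [[0, 0, 0], [0, 0, 0], [0, 0, 2]] with rank 1, so corank 2. A Groebner basis of the Jacobian ideal J(g) in C{p,q,r} is {q^4, p*q^2 + 7*q^3/18, p^2 + 2*p*q/3 + q^2/9, r}; counting standard monomials gives mu = 6. Corank 2; j^3 = (3*p + q)^3 is a perfect cube, so E-series; the 4-jet and mu = 6 give E_6. f is A_2 but g is E_6, hence not right-equivalent.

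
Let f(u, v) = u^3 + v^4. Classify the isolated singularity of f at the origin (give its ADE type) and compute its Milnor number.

The Hessian of f at 0 is [[0, 0], [0, 0]] with rank 0, so corank 2. A Groebner basis of the Jacobian ideal J(f) in C{u,v} is {v^3, u^2}; counting standard monomials gives mu = 6. Corank 2; j^3 = u^3 is a perfect cube, so E-series; the 4-jet and mu = 6 give E_6.

Type E_{6}, Milnor number mu = 6.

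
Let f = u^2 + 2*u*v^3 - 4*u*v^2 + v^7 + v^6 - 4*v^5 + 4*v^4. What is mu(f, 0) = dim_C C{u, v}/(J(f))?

The Hessian of f at 0 is [[2, 0], [0, 0]] with rank 1, so corank 1. A Groebner basis of the Jacobian ideal J(f) in C{u,v} is {u^3, u^2*v + u^2 + 4*u*v + 8*u - 16*v^2, -u^2/4 + u*v^2 + u*v + 2*u - 4*v^2, u + v^3 - 2*v^2}; counting standard monomials gives mu = 6. Corank 1: A-series; mu = 6 gives A_6.

6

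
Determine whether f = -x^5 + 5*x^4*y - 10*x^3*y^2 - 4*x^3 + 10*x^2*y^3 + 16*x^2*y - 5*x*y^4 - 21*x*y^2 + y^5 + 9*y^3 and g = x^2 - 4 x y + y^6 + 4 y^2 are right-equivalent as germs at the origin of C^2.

No.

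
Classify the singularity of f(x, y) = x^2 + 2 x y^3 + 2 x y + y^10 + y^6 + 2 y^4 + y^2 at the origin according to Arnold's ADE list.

A_9

The Hessian of f at 0 has rank 1. Corank 1: A-series; mu = 9 gives A_9.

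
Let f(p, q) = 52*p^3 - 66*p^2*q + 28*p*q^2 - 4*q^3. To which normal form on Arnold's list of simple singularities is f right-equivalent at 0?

The Hessian of f at 0 has rank 0. Corank 2; j^3 = 2*(2*p - q)*(13*p^2 - 10*p*q + 2*q^2) splits into three distinct lines over C (the quadratic factor has nonzero discriminant), so D_4.

D_4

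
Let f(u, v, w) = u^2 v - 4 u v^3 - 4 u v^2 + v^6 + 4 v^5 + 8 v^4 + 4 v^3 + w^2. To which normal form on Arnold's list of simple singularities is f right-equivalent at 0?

D7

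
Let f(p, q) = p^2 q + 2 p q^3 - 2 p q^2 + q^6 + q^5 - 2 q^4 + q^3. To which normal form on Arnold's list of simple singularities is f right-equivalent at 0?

D7

The Hessian of f at 0 is [[0, 0], [0, 0]] with rank 0, so corank 2. A Groebner basis of the Jacobian ideal J(f) in C{p,q} is {p^3 + p^2/2 - 5*p*q^2/2 - 5*p*q/2 + 2*q^2, p^2*q + p^2/6 - 11*p*q^2/6 - 7*p*q/6 + q^2, p*q + q^3 - q^2}; counting standard monomials gives mu = 7. Corank 2; j^3 = q*(p - q)^2 has shape L^2 M (L != M), so D-series; mu = 7 gives D_7.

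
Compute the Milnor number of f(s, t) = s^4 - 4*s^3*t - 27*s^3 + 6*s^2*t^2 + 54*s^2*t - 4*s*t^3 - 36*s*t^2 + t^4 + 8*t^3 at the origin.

6

The Hessian of f at 0 has rank 0. Corank 2; j^3 = -(3*s - 2*t)^3 is a perfect cube, so E-series; the 4-jet and mu = 6 give E_6.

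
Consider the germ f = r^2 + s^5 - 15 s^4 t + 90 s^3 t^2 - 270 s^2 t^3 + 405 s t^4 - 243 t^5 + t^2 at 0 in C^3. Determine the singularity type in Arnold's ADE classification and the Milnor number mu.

Type A_4, Milnor number mu = 4.

The Hessian of f at 0 has rank 2. Corank 1: A-series; mu = 4 gives A_4.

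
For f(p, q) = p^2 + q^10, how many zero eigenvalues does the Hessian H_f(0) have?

1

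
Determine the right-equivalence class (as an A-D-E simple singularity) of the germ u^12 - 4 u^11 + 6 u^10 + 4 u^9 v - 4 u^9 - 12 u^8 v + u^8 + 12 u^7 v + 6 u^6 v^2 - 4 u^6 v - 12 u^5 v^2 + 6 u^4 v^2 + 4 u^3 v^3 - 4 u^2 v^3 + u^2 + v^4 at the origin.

A_3

The Hessian of f at 0 has rank 1. Corank 1: A-series; mu = 3 gives A_3.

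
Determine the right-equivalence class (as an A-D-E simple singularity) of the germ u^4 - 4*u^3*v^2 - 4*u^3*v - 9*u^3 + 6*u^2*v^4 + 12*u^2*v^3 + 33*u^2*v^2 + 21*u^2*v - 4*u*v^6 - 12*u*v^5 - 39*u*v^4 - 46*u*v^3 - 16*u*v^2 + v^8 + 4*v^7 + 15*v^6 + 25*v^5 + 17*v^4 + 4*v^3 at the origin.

D_5

The Hessian of f at 0 is [[0, 0], [0, 0]] with rank 0, so corank 2. A Groebner basis of the Jacobian ideal J(f) in C{u,v} is {u*v^2 - 54*u*v/77 + 36*v^2/77, -81*u*v/77 + v^3 + 54*v^2/77, u^2 - 304*u*v/231 + 100*v^2/231}; counting standard monomials gives mu = 5. Corank 2; j^3 = -(u - v)*(3*u - 2*v)^2 has shape L^2 M (L != M), so D-series; mu = 5 gives D_5.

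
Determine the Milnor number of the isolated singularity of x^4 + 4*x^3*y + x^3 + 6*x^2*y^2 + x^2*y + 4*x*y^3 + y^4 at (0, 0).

5

The Hessian of f at 0 has rank 0. Corank 2; j^3 = x^2*(x + y) has shape L^2 M (L != M), so D-series; mu = 5 gives D_5.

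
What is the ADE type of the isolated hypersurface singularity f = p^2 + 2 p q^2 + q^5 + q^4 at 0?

The Hessian of f at 0 has rank 1. Corank 1: A-series; mu = 4 gives A_4.

A_4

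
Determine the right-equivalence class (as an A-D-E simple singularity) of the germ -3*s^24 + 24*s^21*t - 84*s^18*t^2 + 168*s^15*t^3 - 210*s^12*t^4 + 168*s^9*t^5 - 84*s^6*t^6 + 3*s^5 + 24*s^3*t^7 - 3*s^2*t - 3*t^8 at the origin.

D9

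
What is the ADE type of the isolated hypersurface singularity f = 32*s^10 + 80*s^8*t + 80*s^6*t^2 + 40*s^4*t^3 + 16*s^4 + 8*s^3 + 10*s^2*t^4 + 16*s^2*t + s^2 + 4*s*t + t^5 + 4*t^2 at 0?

The Hessian of f at 0 has rank 1. Corank 1: A-series; mu = 4 gives A_4.

A_{4}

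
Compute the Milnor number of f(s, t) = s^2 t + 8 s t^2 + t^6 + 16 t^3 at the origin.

7

The Hessian of f at 0 has rank 0. Corank 2; j^3 = t*(s + 4*t)^2 has shape L^2 M (L != M), so D-series; mu = 7 gives D_7.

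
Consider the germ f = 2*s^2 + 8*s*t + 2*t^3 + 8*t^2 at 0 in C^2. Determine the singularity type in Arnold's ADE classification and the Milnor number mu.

Type A_2, Milnor number mu = 2.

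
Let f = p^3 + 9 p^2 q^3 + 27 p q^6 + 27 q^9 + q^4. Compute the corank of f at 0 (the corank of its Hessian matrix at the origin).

The Hessian at 0 is [[0, 0], [0, 0]] of rank 0; hence corank 2.

2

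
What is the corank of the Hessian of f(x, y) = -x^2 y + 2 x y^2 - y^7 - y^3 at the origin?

2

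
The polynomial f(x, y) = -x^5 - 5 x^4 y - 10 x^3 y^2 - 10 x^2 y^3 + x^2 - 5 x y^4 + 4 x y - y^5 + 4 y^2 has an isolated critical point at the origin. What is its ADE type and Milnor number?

Type A_4, Milnor number mu = 4.

The Hessian of f at 0 is [[2, 4], [4, 8]] with rank 1, so corank 1. A Groebner basis of the Jacobian ideal J(f) in C{x,y} is {y^4, x + 2*y}; counting standard monomials gives mu = 4. Corank 1: A-series; mu = 4 gives A_4.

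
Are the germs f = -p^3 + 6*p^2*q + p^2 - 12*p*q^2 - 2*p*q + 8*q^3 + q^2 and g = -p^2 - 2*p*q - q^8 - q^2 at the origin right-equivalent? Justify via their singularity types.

No.

The Hessian of f at 0 is [[2, -2], [-2, 2]] with rank 1, so corank 1. A Groebner basis of the Jacobian ideal J(f) in C{p,q} is {q^2, p - q}; counting standard monomials gives mu = 2. Corank 1: A-series; mu = 2 gives A_2. The Hessian of g at 0 is [[-2, -2], [-2, -2]] with rank 1, so corank 1. A Groebner basis of the Jacobian ideal J(g) in C{p,q} is {q^7, p + q}; counting standard monomials gives mu = 7. Corank 1: A-series; mu = 7 gives A_7. f is A_2 but g is A_7, hence not right-equivalent.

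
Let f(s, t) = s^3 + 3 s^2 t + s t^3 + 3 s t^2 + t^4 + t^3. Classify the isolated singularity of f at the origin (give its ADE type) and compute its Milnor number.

Type E_7, Milnor number mu = 7.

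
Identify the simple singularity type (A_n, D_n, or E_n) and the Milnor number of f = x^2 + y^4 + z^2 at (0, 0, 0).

The Hessian of f at 0 has rank 2. Corank 1: A-series; mu = 3 gives A_3.

Type A3, Milnor number mu = 3.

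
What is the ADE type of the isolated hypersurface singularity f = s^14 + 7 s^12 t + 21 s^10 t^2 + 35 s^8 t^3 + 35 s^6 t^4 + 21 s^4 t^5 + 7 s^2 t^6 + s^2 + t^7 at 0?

The Hessian of f at 0 is [[2, 0], [0, 0]] with rank 1, so corank 1. A Groebner basis of the Jacobian ideal J(f) in C{s,t} is {t^6, s}; counting standard monomials gives mu = 6. Corank 1: A-series; mu = 6 gives A_6.

A_6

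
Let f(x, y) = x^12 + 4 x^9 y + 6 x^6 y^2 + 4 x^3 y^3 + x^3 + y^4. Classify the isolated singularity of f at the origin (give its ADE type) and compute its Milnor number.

The Hessian of f at 0 has rank 0. Corank 2; j^3 = x^3 is a perfect cube, so E-series; the 4-jet and mu = 6 give E_6.

Type E_{6}, Milnor number mu = 6.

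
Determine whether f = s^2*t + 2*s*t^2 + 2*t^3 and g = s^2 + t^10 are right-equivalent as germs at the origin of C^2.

No.

The Hessian of f at 0 is [[0, 0], [0, 0]] with rank 0, so corank 2. A Groebner basis of the Jacobian ideal J(f) in C{s,t} is {t^3, s^2 + 2*t^2, s*t + t^2}; counting standard monomials gives mu = 4. Corank 2; j^3 = t*(s^2 + 2*s*t + 2*t^2) splits into three distinct lines over C (the quadratic factor has nonzero discriminant), so D_4. The Hessian of g at 0 is [[2, 0], [0, 0]] with rank 1, so corank 1. A Groebner basis of the Jacobian ideal J(g) in C{s,t} is {t^9, s}; counting standard monomials gives mu = 9. Corank 1: A-series; mu = 9 gives A_9. f is D_4 but g is A_9, hence not right-equivalent.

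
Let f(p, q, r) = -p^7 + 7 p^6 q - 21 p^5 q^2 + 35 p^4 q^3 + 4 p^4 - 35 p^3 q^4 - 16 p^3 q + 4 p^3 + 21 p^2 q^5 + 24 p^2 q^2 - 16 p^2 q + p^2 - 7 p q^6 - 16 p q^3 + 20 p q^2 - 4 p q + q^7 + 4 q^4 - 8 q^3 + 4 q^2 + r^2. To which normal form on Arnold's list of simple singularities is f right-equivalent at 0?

The Hessian of f at 0 is [[2, -4, 0], [-4, 8, 0], [0, 0, 2]] with rank 2, so corank 1. A Groebner basis of the Jacobian ideal J(f) in C{p,q,r} is {-7*p*q/6 - 5*p/24 + q^4 - 2*q^3/3 + 23*q^2/12 + 5*q/12, p*q^2 + 2*p*q/3 + p/12 - 4*q^3/3 - 7*q^2/6 - q/6, p^2 - 2*p*q + p/2 + q^2 - q, r}; counting standard monomials gives mu = 6. Corank 1: A-series; mu = 6 gives A_6.

A6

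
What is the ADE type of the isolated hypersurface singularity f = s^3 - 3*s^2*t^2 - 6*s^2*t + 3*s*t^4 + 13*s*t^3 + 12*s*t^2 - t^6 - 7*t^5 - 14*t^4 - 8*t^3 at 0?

E7

The Hessian of f at 0 is [[0, 0], [0, 0]] with rank 0, so corank 2. A Groebner basis of the Jacobian ideal J(f) in C{s,t} is {-s^2 + 4*s*t + t^4 - t^3/3 - 4*t^2, s^3 - 10*s^2 + 40*s*t - 34*t^3/3 - 40*t^2, s^2*t - 11*s^2/3 + 44*s*t/3 - 47*t^3/9 - 44*t^2/3, -s^2 + s*t^2 + 4*s*t - 7*t^3/3 - 4*t^2}; counting standard monomials gives mu = 7. Corank 2; j^3 = (s - 2*t)^3 is a perfect cube, so E-series; the 4-jet and mu = 7 give E_7.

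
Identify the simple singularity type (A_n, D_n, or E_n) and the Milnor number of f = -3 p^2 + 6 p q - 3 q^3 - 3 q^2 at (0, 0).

Type A_2, Milnor number mu = 2.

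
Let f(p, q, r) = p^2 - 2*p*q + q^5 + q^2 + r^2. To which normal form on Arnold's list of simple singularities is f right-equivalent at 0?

A4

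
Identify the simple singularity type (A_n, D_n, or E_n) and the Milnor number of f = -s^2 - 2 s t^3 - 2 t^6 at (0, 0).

The Hessian of f at 0 has rank 1. Corank 1: A-series; mu = 5 gives A_5.

Type A5, Milnor number mu = 5.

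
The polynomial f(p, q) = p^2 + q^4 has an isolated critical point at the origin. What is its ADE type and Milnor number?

Type A3, Milnor number mu = 3.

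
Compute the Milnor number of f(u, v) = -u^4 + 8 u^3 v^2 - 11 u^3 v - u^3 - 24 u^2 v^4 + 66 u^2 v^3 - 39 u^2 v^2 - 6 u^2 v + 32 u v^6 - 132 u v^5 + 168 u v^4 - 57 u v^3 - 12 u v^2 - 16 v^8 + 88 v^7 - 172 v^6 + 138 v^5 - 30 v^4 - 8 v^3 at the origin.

7

The Hessian of f at 0 has rank 0. Corank 2; j^3 = -(u + 2*v)^3 is a perfect cube, so E-series; the 4-jet and mu = 7 give E_7.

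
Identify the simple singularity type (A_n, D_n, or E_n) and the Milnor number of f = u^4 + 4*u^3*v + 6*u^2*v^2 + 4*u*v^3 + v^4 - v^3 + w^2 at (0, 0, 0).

The Hessian of f at 0 has rank 1. Corank 2; j^3 = -v^3 is a perfect cube, so E-series; the 4-jet and mu = 6 give E_6.

Type E_{6}, Milnor number mu = 6.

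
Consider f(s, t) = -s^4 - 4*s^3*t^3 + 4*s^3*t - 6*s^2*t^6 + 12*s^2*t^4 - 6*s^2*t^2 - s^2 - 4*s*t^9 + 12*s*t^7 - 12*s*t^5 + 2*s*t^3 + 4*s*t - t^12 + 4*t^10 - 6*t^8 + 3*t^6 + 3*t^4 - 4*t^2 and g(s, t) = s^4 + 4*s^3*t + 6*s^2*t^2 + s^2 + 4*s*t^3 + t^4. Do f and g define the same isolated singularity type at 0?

The Hessian of f at 0 has rank 1. Corank 1: A-series; mu = 3 gives A_3. The Hessian of g at 0 has rank 1. Corank 1: A-series; mu = 3 gives A_3. Both have type A_3, hence right-equivalent.

Yes.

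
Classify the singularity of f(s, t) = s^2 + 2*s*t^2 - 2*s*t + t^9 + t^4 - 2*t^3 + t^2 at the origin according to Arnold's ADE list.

A_8

The Hessian of f at 0 is [[2, -2], [-2, 2]] with rank 1, so corank 1. A Groebner basis of the Jacobian ideal J(f) in C{s,t} is {s^4 - 4*s^3*t - 6*s^3 + 10*s^2*t + 5*s^2 - 6*s*t - s + t, s + t^2 - t}; counting standard monomials gives mu = 8. Corank 1: A-series; mu = 8 gives A_8.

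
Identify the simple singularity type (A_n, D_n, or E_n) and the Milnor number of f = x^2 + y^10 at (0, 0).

Type A9, Milnor number mu = 9.

The Hessian of f at 0 is [[2, 0], [0, 0]] with rank 1, so corank 1. A Groebner basis of the Jacobian ideal J(f) in C{x,y} is {y^9, x}; counting standard monomials gives mu = 9. Corank 1: A-series; mu = 9 gives A_9.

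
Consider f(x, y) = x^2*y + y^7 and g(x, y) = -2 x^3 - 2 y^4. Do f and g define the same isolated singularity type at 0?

The Hessian of f at 0 has rank 0. Corank 2; j^3 = x^2*y has shape L^2 M (L != M), so D-series; mu = 8 gives D_8. The Hessian of g at 0 has rank 0. Corank 2; j^3 = -2*x^3 is a perfect cube, so E-series; the 4-jet and mu = 6 give E_6. f is D_8 but g is E_6, hence not right-equivalent.

No.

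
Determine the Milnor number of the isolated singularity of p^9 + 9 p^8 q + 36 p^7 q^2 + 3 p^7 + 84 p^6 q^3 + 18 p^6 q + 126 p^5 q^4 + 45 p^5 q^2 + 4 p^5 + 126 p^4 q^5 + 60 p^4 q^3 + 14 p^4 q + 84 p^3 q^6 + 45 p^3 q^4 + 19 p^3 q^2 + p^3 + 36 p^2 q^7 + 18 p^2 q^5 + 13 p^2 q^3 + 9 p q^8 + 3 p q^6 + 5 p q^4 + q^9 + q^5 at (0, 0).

The Hessian of f at 0 has rank 0. Corank 2; j^3 = p^3 is a perfect cube, so E-series; the 5-jet and mu = 8 give E_8.

8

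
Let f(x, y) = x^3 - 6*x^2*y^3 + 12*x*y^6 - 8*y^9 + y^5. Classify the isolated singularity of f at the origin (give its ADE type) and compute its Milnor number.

Type E_8, Milnor number mu = 8.

The Hessian of f at 0 has rank 0. Corank 2; j^3 = x^3 is a perfect cube, so E-series; the 5-jet and mu = 8 give E_8.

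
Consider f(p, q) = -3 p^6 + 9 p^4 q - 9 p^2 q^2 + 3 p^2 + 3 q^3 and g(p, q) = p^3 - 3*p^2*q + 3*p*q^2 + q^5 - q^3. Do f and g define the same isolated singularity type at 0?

No.

The Hessian of f at 0 has rank 1. Corank 1: A-series; mu = 2 gives A_2. The Hessian of g at 0 has rank 0. Corank 2; j^3 = (p - q)^3 is a perfect cube, so E-series; the 5-jet and mu = 8 give E_8. f is A_2 but g is E_8, hence not right-equivalent.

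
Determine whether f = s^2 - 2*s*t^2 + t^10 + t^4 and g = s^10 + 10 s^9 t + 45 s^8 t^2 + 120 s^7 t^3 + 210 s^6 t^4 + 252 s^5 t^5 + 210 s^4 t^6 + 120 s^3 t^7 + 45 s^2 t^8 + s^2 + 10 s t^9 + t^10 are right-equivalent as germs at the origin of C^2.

The Hessian of f at 0 has rank 1. Corank 1: A-series; mu = 9 gives A_9. The Hessian of g at 0 has rank 1. Corank 1: A-series; mu = 9 gives A_9. Both have type A_9, hence right-equivalent.

Yes.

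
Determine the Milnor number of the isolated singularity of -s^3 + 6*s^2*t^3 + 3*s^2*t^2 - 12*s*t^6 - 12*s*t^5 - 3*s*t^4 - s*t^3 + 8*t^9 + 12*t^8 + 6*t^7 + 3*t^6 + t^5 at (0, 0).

7

The Hessian of f at 0 has rank 0. Corank 2; j^3 = -s^3 is a perfect cube, so E-series; the 4-jet and mu = 7 give E_7.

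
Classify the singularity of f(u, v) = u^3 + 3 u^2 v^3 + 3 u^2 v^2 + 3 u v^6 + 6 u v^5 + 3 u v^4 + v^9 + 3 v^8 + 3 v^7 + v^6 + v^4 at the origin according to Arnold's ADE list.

The Hessian of f at 0 is [[0, 0], [0, 0]] with rank 0, so corank 2. A Groebner basis of the Jacobian ideal J(f) in C{u,v} is {u^3, u^2*v, u^2/2 + u*v^2, v^3}; counting standard monomials gives mu = 6. Corank 2; j^3 = u^3 is a perfect cube, so E-series; the 4-jet and mu = 6 give E_6.

E6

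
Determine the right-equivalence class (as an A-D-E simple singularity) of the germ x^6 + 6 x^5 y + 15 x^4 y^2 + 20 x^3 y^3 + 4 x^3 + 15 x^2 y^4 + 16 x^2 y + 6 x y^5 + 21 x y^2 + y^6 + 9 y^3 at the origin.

The Hessian of f at 0 is [[0, 0], [0, 0]] with rank 0, so corank 2. A Groebner basis of the Jacobian ideal J(f) in C{x,y} is {-32*x*y/3 + y^5 - 16*y^2, x*y^2 + 3*y^3/2, x^2 + 5*x*y/2 + 3*y^2/2}; counting standard monomials gives mu = 7. Corank 2; j^3 = (x + y)*(2*x + 3*y)^2 has shape L^2 M (L != M), so D-series; mu = 7 gives D_7.

D_7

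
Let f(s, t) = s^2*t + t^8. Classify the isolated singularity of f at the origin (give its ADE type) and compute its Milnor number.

Type D_9, Milnor number mu = 9.

The Hessian of f at 0 is [[0, 0], [0, 0]] with rank 0, so corank 2. A Groebner basis of the Jacobian ideal J(f) in C{s,t} is {s^2/8 + t^7, s^3, s*t}; counting standard monomials gives mu = 9. Corank 2; j^3 = s^2*t has shape L^2 M (L != M), so D-series; mu = 9 gives D_9.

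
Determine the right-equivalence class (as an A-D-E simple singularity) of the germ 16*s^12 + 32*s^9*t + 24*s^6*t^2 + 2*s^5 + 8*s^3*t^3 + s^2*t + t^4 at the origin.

D_5

The Hessian of f at 0 is [[0, 0], [0, 0]] with rank 0, so corank 2. A Groebner basis of the Jacobian ideal J(f) in C{s,t} is {s^3, s^2/4 + t^3, s*t}; counting standard monomials gives mu = 5. Corank 2; j^3 = s^2*t has shape L^2 M (L != M), so D-series; mu = 5 gives D_5.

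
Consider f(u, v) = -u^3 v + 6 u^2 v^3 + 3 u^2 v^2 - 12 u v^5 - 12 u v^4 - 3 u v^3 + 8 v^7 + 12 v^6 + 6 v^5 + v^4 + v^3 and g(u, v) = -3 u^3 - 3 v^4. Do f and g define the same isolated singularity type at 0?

The Hessian of f at 0 has rank 0. Corank 2; j^3 = v^3 is a perfect cube, so E-series; the 4-jet and mu = 7 give E_7. The Hessian of g at 0 has rank 0. Corank 2; j^3 = -3*u^3 is a perfect cube, so E-series; the 4-jet and mu = 6 give E_6. f is E_7 but g is E_6, hence not right-equivalent.

No.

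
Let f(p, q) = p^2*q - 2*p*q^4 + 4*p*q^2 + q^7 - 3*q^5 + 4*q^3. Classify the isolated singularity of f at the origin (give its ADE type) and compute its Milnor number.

Type D_{6}, Milnor number mu = 6.

The Hessian of f at 0 has rank 0. Corank 2; j^3 = q*(p + 2*q)^2 has shape L^2 M (L != M), so D-series; mu = 6 gives D_6.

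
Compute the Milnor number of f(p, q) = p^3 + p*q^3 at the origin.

The Hessian of f at 0 has rank 0. Corank 2; j^3 = p^3 is a perfect cube, so E-series; the 4-jet and mu = 7 give E_7.

7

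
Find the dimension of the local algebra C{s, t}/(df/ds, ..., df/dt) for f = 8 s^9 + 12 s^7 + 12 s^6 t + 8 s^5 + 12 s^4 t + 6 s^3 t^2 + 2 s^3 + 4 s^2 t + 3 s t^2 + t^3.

4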